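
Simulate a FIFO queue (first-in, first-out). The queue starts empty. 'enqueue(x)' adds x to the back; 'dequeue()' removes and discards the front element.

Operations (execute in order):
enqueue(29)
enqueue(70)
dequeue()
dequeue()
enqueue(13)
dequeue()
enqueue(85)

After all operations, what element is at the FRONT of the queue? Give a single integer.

Answer: 85

Derivation:
enqueue(29): queue = [29]
enqueue(70): queue = [29, 70]
dequeue(): queue = [70]
dequeue(): queue = []
enqueue(13): queue = [13]
dequeue(): queue = []
enqueue(85): queue = [85]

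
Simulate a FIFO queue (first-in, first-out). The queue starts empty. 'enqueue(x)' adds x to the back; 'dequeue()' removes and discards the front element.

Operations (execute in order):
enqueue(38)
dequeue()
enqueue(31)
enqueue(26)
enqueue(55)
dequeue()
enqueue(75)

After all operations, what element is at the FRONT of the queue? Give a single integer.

enqueue(38): queue = [38]
dequeue(): queue = []
enqueue(31): queue = [31]
enqueue(26): queue = [31, 26]
enqueue(55): queue = [31, 26, 55]
dequeue(): queue = [26, 55]
enqueue(75): queue = [26, 55, 75]

Answer: 26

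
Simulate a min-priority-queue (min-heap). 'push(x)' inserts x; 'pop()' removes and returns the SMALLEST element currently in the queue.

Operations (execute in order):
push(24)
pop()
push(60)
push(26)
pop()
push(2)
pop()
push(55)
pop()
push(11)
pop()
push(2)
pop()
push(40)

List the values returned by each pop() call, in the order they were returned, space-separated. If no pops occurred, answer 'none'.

Answer: 24 26 2 55 11 2

Derivation:
push(24): heap contents = [24]
pop() → 24: heap contents = []
push(60): heap contents = [60]
push(26): heap contents = [26, 60]
pop() → 26: heap contents = [60]
push(2): heap contents = [2, 60]
pop() → 2: heap contents = [60]
push(55): heap contents = [55, 60]
pop() → 55: heap contents = [60]
push(11): heap contents = [11, 60]
pop() → 11: heap contents = [60]
push(2): heap contents = [2, 60]
pop() → 2: heap contents = [60]
push(40): heap contents = [40, 60]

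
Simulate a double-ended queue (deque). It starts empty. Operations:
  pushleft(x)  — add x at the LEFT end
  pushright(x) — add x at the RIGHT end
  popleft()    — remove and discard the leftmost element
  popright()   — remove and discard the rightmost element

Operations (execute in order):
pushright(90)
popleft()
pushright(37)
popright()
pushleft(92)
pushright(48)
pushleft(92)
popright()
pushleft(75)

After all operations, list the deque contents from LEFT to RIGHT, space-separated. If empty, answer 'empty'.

pushright(90): [90]
popleft(): []
pushright(37): [37]
popright(): []
pushleft(92): [92]
pushright(48): [92, 48]
pushleft(92): [92, 92, 48]
popright(): [92, 92]
pushleft(75): [75, 92, 92]

Answer: 75 92 92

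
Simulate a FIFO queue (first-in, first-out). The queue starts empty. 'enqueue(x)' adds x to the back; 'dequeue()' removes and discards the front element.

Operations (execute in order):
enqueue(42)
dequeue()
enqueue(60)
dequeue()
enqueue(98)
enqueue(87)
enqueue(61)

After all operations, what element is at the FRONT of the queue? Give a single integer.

Answer: 98

Derivation:
enqueue(42): queue = [42]
dequeue(): queue = []
enqueue(60): queue = [60]
dequeue(): queue = []
enqueue(98): queue = [98]
enqueue(87): queue = [98, 87]
enqueue(61): queue = [98, 87, 61]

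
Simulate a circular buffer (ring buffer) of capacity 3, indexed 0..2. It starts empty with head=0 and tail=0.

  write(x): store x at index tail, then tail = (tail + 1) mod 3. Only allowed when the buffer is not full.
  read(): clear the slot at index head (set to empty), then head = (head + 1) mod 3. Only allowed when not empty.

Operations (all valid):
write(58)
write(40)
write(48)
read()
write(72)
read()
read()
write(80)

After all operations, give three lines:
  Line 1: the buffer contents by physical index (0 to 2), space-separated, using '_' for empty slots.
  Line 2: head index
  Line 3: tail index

Answer: 72 80 _
0
2

Derivation:
write(58): buf=[58 _ _], head=0, tail=1, size=1
write(40): buf=[58 40 _], head=0, tail=2, size=2
write(48): buf=[58 40 48], head=0, tail=0, size=3
read(): buf=[_ 40 48], head=1, tail=0, size=2
write(72): buf=[72 40 48], head=1, tail=1, size=3
read(): buf=[72 _ 48], head=2, tail=1, size=2
read(): buf=[72 _ _], head=0, tail=1, size=1
write(80): buf=[72 80 _], head=0, tail=2, size=2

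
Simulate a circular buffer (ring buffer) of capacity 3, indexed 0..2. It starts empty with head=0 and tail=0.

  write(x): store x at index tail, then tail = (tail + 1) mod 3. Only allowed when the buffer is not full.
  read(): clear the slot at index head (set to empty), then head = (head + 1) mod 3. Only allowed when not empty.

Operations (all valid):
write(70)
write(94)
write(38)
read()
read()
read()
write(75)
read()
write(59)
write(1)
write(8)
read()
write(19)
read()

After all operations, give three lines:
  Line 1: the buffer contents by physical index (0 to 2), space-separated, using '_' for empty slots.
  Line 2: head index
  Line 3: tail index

Answer: 8 19 _
0
2

Derivation:
write(70): buf=[70 _ _], head=0, tail=1, size=1
write(94): buf=[70 94 _], head=0, tail=2, size=2
write(38): buf=[70 94 38], head=0, tail=0, size=3
read(): buf=[_ 94 38], head=1, tail=0, size=2
read(): buf=[_ _ 38], head=2, tail=0, size=1
read(): buf=[_ _ _], head=0, tail=0, size=0
write(75): buf=[75 _ _], head=0, tail=1, size=1
read(): buf=[_ _ _], head=1, tail=1, size=0
write(59): buf=[_ 59 _], head=1, tail=2, size=1
write(1): buf=[_ 59 1], head=1, tail=0, size=2
write(8): buf=[8 59 1], head=1, tail=1, size=3
read(): buf=[8 _ 1], head=2, tail=1, size=2
write(19): buf=[8 19 1], head=2, tail=2, size=3
read(): buf=[8 19 _], head=0, tail=2, size=2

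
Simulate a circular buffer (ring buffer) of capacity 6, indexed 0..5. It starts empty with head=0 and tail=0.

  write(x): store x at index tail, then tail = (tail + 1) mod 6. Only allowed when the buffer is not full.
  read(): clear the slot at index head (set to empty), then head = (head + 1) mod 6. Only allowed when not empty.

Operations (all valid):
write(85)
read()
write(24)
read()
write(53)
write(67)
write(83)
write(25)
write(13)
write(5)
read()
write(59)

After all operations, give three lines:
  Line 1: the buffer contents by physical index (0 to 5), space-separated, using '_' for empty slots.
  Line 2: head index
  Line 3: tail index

Answer: 13 5 59 67 83 25
3
3

Derivation:
write(85): buf=[85 _ _ _ _ _], head=0, tail=1, size=1
read(): buf=[_ _ _ _ _ _], head=1, tail=1, size=0
write(24): buf=[_ 24 _ _ _ _], head=1, tail=2, size=1
read(): buf=[_ _ _ _ _ _], head=2, tail=2, size=0
write(53): buf=[_ _ 53 _ _ _], head=2, tail=3, size=1
write(67): buf=[_ _ 53 67 _ _], head=2, tail=4, size=2
write(83): buf=[_ _ 53 67 83 _], head=2, tail=5, size=3
write(25): buf=[_ _ 53 67 83 25], head=2, tail=0, size=4
write(13): buf=[13 _ 53 67 83 25], head=2, tail=1, size=5
write(5): buf=[13 5 53 67 83 25], head=2, tail=2, size=6
read(): buf=[13 5 _ 67 83 25], head=3, tail=2, size=5
write(59): buf=[13 5 59 67 83 25], head=3, tail=3, size=6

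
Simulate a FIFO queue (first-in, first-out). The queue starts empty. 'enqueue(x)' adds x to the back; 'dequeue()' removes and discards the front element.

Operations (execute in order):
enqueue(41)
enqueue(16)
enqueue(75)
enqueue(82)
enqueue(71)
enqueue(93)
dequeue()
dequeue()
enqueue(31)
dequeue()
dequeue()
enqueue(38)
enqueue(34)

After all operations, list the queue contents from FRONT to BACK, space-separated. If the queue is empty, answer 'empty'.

Answer: 71 93 31 38 34

Derivation:
enqueue(41): [41]
enqueue(16): [41, 16]
enqueue(75): [41, 16, 75]
enqueue(82): [41, 16, 75, 82]
enqueue(71): [41, 16, 75, 82, 71]
enqueue(93): [41, 16, 75, 82, 71, 93]
dequeue(): [16, 75, 82, 71, 93]
dequeue(): [75, 82, 71, 93]
enqueue(31): [75, 82, 71, 93, 31]
dequeue(): [82, 71, 93, 31]
dequeue(): [71, 93, 31]
enqueue(38): [71, 93, 31, 38]
enqueue(34): [71, 93, 31, 38, 34]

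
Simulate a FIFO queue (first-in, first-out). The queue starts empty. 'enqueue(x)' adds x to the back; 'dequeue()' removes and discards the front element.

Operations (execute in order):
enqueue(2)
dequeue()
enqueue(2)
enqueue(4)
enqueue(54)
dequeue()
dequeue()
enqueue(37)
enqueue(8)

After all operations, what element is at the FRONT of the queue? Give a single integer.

Answer: 54

Derivation:
enqueue(2): queue = [2]
dequeue(): queue = []
enqueue(2): queue = [2]
enqueue(4): queue = [2, 4]
enqueue(54): queue = [2, 4, 54]
dequeue(): queue = [4, 54]
dequeue(): queue = [54]
enqueue(37): queue = [54, 37]
enqueue(8): queue = [54, 37, 8]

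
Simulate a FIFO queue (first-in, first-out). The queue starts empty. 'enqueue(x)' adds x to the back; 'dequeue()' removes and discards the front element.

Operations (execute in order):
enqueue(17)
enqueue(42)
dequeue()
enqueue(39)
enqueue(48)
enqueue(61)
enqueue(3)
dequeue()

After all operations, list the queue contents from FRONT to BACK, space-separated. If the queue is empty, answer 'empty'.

enqueue(17): [17]
enqueue(42): [17, 42]
dequeue(): [42]
enqueue(39): [42, 39]
enqueue(48): [42, 39, 48]
enqueue(61): [42, 39, 48, 61]
enqueue(3): [42, 39, 48, 61, 3]
dequeue(): [39, 48, 61, 3]

Answer: 39 48 61 3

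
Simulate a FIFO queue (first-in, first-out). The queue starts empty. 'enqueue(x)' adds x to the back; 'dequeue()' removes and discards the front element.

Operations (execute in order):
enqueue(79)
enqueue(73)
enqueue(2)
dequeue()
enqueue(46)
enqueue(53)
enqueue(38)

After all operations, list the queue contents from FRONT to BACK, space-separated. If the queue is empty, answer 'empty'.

Answer: 73 2 46 53 38

Derivation:
enqueue(79): [79]
enqueue(73): [79, 73]
enqueue(2): [79, 73, 2]
dequeue(): [73, 2]
enqueue(46): [73, 2, 46]
enqueue(53): [73, 2, 46, 53]
enqueue(38): [73, 2, 46, 53, 38]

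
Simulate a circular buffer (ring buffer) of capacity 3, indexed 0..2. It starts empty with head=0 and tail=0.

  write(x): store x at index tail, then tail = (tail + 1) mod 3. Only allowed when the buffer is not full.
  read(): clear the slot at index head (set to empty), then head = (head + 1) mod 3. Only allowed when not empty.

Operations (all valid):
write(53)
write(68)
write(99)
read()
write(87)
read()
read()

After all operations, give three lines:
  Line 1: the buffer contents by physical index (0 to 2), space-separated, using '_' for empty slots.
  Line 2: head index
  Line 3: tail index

write(53): buf=[53 _ _], head=0, tail=1, size=1
write(68): buf=[53 68 _], head=0, tail=2, size=2
write(99): buf=[53 68 99], head=0, tail=0, size=3
read(): buf=[_ 68 99], head=1, tail=0, size=2
write(87): buf=[87 68 99], head=1, tail=1, size=3
read(): buf=[87 _ 99], head=2, tail=1, size=2
read(): buf=[87 _ _], head=0, tail=1, size=1

Answer: 87 _ _
0
1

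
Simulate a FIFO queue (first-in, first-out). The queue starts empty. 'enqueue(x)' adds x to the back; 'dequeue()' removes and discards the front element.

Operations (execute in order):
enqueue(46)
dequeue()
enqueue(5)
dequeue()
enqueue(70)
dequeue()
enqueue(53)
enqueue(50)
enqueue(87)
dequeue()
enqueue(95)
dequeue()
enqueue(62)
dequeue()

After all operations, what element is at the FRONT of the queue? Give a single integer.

enqueue(46): queue = [46]
dequeue(): queue = []
enqueue(5): queue = [5]
dequeue(): queue = []
enqueue(70): queue = [70]
dequeue(): queue = []
enqueue(53): queue = [53]
enqueue(50): queue = [53, 50]
enqueue(87): queue = [53, 50, 87]
dequeue(): queue = [50, 87]
enqueue(95): queue = [50, 87, 95]
dequeue(): queue = [87, 95]
enqueue(62): queue = [87, 95, 62]
dequeue(): queue = [95, 62]

Answer: 95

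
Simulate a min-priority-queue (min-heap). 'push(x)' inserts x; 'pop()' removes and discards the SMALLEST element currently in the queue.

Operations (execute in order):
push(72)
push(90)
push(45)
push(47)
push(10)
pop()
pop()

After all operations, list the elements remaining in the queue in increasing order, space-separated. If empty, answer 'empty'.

Answer: 47 72 90

Derivation:
push(72): heap contents = [72]
push(90): heap contents = [72, 90]
push(45): heap contents = [45, 72, 90]
push(47): heap contents = [45, 47, 72, 90]
push(10): heap contents = [10, 45, 47, 72, 90]
pop() → 10: heap contents = [45, 47, 72, 90]
pop() → 45: heap contents = [47, 72, 90]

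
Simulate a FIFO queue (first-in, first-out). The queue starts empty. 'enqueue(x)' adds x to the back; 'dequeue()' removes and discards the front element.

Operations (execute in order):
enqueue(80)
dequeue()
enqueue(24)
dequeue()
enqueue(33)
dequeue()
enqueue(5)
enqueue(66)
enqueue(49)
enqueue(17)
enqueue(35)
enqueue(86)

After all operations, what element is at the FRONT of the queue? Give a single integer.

enqueue(80): queue = [80]
dequeue(): queue = []
enqueue(24): queue = [24]
dequeue(): queue = []
enqueue(33): queue = [33]
dequeue(): queue = []
enqueue(5): queue = [5]
enqueue(66): queue = [5, 66]
enqueue(49): queue = [5, 66, 49]
enqueue(17): queue = [5, 66, 49, 17]
enqueue(35): queue = [5, 66, 49, 17, 35]
enqueue(86): queue = [5, 66, 49, 17, 35, 86]

Answer: 5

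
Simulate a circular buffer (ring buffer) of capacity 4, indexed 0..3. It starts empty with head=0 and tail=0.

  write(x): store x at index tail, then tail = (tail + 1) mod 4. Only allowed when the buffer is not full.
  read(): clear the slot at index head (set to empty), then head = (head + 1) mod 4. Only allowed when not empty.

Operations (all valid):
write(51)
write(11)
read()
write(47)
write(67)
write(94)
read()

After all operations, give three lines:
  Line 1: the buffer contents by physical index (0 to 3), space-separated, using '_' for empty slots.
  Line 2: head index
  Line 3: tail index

Answer: 94 _ 47 67
2
1

Derivation:
write(51): buf=[51 _ _ _], head=0, tail=1, size=1
write(11): buf=[51 11 _ _], head=0, tail=2, size=2
read(): buf=[_ 11 _ _], head=1, tail=2, size=1
write(47): buf=[_ 11 47 _], head=1, tail=3, size=2
write(67): buf=[_ 11 47 67], head=1, tail=0, size=3
write(94): buf=[94 11 47 67], head=1, tail=1, size=4
read(): buf=[94 _ 47 67], head=2, tail=1, size=3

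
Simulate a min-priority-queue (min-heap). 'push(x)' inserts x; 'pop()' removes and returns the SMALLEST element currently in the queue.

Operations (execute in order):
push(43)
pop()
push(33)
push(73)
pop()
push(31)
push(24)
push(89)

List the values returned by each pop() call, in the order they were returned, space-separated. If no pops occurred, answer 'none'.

push(43): heap contents = [43]
pop() → 43: heap contents = []
push(33): heap contents = [33]
push(73): heap contents = [33, 73]
pop() → 33: heap contents = [73]
push(31): heap contents = [31, 73]
push(24): heap contents = [24, 31, 73]
push(89): heap contents = [24, 31, 73, 89]

Answer: 43 33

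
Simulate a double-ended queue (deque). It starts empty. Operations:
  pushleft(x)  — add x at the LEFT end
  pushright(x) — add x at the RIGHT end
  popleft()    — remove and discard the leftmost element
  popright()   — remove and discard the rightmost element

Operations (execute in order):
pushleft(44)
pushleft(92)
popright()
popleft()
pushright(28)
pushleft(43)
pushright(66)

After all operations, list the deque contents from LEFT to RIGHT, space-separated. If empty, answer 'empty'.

Answer: 43 28 66

Derivation:
pushleft(44): [44]
pushleft(92): [92, 44]
popright(): [92]
popleft(): []
pushright(28): [28]
pushleft(43): [43, 28]
pushright(66): [43, 28, 66]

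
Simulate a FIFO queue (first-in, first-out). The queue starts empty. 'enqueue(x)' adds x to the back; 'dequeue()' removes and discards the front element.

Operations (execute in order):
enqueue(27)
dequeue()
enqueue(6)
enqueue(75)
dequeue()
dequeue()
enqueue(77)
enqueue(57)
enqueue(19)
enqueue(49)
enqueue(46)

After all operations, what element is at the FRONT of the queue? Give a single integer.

enqueue(27): queue = [27]
dequeue(): queue = []
enqueue(6): queue = [6]
enqueue(75): queue = [6, 75]
dequeue(): queue = [75]
dequeue(): queue = []
enqueue(77): queue = [77]
enqueue(57): queue = [77, 57]
enqueue(19): queue = [77, 57, 19]
enqueue(49): queue = [77, 57, 19, 49]
enqueue(46): queue = [77, 57, 19, 49, 46]

Answer: 77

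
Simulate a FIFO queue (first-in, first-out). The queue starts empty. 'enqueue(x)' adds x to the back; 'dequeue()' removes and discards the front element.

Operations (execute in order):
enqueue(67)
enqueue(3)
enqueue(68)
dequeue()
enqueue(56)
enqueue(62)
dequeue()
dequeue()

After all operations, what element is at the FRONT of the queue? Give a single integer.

Answer: 56

Derivation:
enqueue(67): queue = [67]
enqueue(3): queue = [67, 3]
enqueue(68): queue = [67, 3, 68]
dequeue(): queue = [3, 68]
enqueue(56): queue = [3, 68, 56]
enqueue(62): queue = [3, 68, 56, 62]
dequeue(): queue = [68, 56, 62]
dequeue(): queue = [56, 62]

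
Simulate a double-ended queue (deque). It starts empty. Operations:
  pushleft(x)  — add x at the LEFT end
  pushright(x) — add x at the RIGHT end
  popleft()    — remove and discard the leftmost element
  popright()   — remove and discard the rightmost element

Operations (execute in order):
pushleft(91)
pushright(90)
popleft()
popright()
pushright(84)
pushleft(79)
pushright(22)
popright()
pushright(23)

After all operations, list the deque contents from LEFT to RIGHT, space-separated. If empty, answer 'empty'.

Answer: 79 84 23

Derivation:
pushleft(91): [91]
pushright(90): [91, 90]
popleft(): [90]
popright(): []
pushright(84): [84]
pushleft(79): [79, 84]
pushright(22): [79, 84, 22]
popright(): [79, 84]
pushright(23): [79, 84, 23]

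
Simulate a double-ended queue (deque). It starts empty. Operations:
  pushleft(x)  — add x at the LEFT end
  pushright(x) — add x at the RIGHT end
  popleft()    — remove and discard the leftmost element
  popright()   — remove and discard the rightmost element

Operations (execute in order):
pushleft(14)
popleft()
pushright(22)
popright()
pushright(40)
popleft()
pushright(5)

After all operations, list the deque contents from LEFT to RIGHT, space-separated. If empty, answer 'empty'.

pushleft(14): [14]
popleft(): []
pushright(22): [22]
popright(): []
pushright(40): [40]
popleft(): []
pushright(5): [5]

Answer: 5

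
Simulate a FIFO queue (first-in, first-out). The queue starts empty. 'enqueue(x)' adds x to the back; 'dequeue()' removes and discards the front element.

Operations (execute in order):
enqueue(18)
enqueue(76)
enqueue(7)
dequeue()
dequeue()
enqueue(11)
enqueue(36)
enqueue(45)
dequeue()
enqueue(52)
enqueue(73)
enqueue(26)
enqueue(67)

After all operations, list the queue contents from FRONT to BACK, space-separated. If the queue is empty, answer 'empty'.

Answer: 11 36 45 52 73 26 67

Derivation:
enqueue(18): [18]
enqueue(76): [18, 76]
enqueue(7): [18, 76, 7]
dequeue(): [76, 7]
dequeue(): [7]
enqueue(11): [7, 11]
enqueue(36): [7, 11, 36]
enqueue(45): [7, 11, 36, 45]
dequeue(): [11, 36, 45]
enqueue(52): [11, 36, 45, 52]
enqueue(73): [11, 36, 45, 52, 73]
enqueue(26): [11, 36, 45, 52, 73, 26]
enqueue(67): [11, 36, 45, 52, 73, 26, 67]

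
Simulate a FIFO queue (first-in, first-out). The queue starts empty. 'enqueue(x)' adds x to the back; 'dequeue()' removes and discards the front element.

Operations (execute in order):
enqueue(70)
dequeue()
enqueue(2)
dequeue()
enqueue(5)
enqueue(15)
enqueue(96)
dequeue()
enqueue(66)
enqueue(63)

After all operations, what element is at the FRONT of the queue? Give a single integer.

Answer: 15

Derivation:
enqueue(70): queue = [70]
dequeue(): queue = []
enqueue(2): queue = [2]
dequeue(): queue = []
enqueue(5): queue = [5]
enqueue(15): queue = [5, 15]
enqueue(96): queue = [5, 15, 96]
dequeue(): queue = [15, 96]
enqueue(66): queue = [15, 96, 66]
enqueue(63): queue = [15, 96, 66, 63]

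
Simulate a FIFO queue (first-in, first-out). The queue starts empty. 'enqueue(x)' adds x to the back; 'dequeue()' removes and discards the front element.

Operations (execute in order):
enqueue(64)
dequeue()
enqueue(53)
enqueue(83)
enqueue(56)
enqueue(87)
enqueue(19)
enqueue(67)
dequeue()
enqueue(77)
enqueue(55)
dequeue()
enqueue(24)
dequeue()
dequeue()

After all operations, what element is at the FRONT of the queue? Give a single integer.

Answer: 19

Derivation:
enqueue(64): queue = [64]
dequeue(): queue = []
enqueue(53): queue = [53]
enqueue(83): queue = [53, 83]
enqueue(56): queue = [53, 83, 56]
enqueue(87): queue = [53, 83, 56, 87]
enqueue(19): queue = [53, 83, 56, 87, 19]
enqueue(67): queue = [53, 83, 56, 87, 19, 67]
dequeue(): queue = [83, 56, 87, 19, 67]
enqueue(77): queue = [83, 56, 87, 19, 67, 77]
enqueue(55): queue = [83, 56, 87, 19, 67, 77, 55]
dequeue(): queue = [56, 87, 19, 67, 77, 55]
enqueue(24): queue = [56, 87, 19, 67, 77, 55, 24]
dequeue(): queue = [87, 19, 67, 77, 55, 24]
dequeue(): queue = [19, 67, 77, 55, 24]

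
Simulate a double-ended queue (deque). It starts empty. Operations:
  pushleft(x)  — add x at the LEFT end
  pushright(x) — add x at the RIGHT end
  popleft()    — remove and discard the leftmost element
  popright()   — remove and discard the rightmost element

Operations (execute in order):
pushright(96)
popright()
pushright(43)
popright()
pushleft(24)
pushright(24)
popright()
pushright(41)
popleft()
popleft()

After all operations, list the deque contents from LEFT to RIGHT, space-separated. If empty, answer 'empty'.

pushright(96): [96]
popright(): []
pushright(43): [43]
popright(): []
pushleft(24): [24]
pushright(24): [24, 24]
popright(): [24]
pushright(41): [24, 41]
popleft(): [41]
popleft(): []

Answer: empty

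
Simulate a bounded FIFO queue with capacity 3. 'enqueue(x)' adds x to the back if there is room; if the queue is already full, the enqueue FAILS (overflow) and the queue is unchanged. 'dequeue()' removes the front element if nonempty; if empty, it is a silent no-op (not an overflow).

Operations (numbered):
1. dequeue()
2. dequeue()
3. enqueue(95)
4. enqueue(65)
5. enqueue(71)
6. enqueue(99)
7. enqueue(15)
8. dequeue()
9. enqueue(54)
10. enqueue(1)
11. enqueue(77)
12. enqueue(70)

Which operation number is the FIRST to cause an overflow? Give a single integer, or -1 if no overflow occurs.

1. dequeue(): empty, no-op, size=0
2. dequeue(): empty, no-op, size=0
3. enqueue(95): size=1
4. enqueue(65): size=2
5. enqueue(71): size=3
6. enqueue(99): size=3=cap → OVERFLOW (fail)
7. enqueue(15): size=3=cap → OVERFLOW (fail)
8. dequeue(): size=2
9. enqueue(54): size=3
10. enqueue(1): size=3=cap → OVERFLOW (fail)
11. enqueue(77): size=3=cap → OVERFLOW (fail)
12. enqueue(70): size=3=cap → OVERFLOW (fail)

Answer: 6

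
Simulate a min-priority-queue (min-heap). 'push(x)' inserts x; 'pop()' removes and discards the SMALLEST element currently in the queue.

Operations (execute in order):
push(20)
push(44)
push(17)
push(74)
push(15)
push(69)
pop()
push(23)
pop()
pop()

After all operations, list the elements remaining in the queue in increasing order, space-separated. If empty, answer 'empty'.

Answer: 23 44 69 74

Derivation:
push(20): heap contents = [20]
push(44): heap contents = [20, 44]
push(17): heap contents = [17, 20, 44]
push(74): heap contents = [17, 20, 44, 74]
push(15): heap contents = [15, 17, 20, 44, 74]
push(69): heap contents = [15, 17, 20, 44, 69, 74]
pop() → 15: heap contents = [17, 20, 44, 69, 74]
push(23): heap contents = [17, 20, 23, 44, 69, 74]
pop() → 17: heap contents = [20, 23, 44, 69, 74]
pop() → 20: heap contents = [23, 44, 69, 74]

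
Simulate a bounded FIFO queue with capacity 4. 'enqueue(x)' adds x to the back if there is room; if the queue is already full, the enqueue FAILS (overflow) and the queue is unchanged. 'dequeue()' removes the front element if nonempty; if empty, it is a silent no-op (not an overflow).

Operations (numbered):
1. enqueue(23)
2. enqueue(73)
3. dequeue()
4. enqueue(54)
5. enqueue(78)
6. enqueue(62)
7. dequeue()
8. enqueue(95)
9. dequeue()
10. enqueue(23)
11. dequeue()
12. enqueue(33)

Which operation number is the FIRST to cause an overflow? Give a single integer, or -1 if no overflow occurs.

1. enqueue(23): size=1
2. enqueue(73): size=2
3. dequeue(): size=1
4. enqueue(54): size=2
5. enqueue(78): size=3
6. enqueue(62): size=4
7. dequeue(): size=3
8. enqueue(95): size=4
9. dequeue(): size=3
10. enqueue(23): size=4
11. dequeue(): size=3
12. enqueue(33): size=4

Answer: -1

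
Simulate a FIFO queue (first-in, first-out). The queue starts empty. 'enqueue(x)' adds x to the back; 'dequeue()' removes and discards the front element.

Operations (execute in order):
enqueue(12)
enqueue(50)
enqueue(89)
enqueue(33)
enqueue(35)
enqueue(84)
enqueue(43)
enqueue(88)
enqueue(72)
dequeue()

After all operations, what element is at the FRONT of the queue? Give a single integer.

Answer: 50

Derivation:
enqueue(12): queue = [12]
enqueue(50): queue = [12, 50]
enqueue(89): queue = [12, 50, 89]
enqueue(33): queue = [12, 50, 89, 33]
enqueue(35): queue = [12, 50, 89, 33, 35]
enqueue(84): queue = [12, 50, 89, 33, 35, 84]
enqueue(43): queue = [12, 50, 89, 33, 35, 84, 43]
enqueue(88): queue = [12, 50, 89, 33, 35, 84, 43, 88]
enqueue(72): queue = [12, 50, 89, 33, 35, 84, 43, 88, 72]
dequeue(): queue = [50, 89, 33, 35, 84, 43, 88, 72]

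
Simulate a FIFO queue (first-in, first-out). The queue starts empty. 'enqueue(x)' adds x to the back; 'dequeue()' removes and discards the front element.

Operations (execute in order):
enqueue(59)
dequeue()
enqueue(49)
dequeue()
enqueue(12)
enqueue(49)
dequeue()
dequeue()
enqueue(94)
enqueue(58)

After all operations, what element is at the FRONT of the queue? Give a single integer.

enqueue(59): queue = [59]
dequeue(): queue = []
enqueue(49): queue = [49]
dequeue(): queue = []
enqueue(12): queue = [12]
enqueue(49): queue = [12, 49]
dequeue(): queue = [49]
dequeue(): queue = []
enqueue(94): queue = [94]
enqueue(58): queue = [94, 58]

Answer: 94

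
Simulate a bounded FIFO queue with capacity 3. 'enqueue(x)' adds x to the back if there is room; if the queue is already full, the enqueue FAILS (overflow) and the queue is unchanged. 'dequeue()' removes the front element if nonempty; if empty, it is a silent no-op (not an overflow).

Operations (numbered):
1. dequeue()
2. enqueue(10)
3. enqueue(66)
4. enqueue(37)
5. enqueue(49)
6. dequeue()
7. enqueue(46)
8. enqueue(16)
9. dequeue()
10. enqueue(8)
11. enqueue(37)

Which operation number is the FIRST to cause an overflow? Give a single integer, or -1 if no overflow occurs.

Answer: 5

Derivation:
1. dequeue(): empty, no-op, size=0
2. enqueue(10): size=1
3. enqueue(66): size=2
4. enqueue(37): size=3
5. enqueue(49): size=3=cap → OVERFLOW (fail)
6. dequeue(): size=2
7. enqueue(46): size=3
8. enqueue(16): size=3=cap → OVERFLOW (fail)
9. dequeue(): size=2
10. enqueue(8): size=3
11. enqueue(37): size=3=cap → OVERFLOW (fail)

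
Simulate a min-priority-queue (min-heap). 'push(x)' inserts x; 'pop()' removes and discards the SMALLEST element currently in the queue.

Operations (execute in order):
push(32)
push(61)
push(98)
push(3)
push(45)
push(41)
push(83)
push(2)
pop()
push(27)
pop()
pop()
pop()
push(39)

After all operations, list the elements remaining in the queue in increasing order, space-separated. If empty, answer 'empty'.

Answer: 39 41 45 61 83 98

Derivation:
push(32): heap contents = [32]
push(61): heap contents = [32, 61]
push(98): heap contents = [32, 61, 98]
push(3): heap contents = [3, 32, 61, 98]
push(45): heap contents = [3, 32, 45, 61, 98]
push(41): heap contents = [3, 32, 41, 45, 61, 98]
push(83): heap contents = [3, 32, 41, 45, 61, 83, 98]
push(2): heap contents = [2, 3, 32, 41, 45, 61, 83, 98]
pop() → 2: heap contents = [3, 32, 41, 45, 61, 83, 98]
push(27): heap contents = [3, 27, 32, 41, 45, 61, 83, 98]
pop() → 3: heap contents = [27, 32, 41, 45, 61, 83, 98]
pop() → 27: heap contents = [32, 41, 45, 61, 83, 98]
pop() → 32: heap contents = [41, 45, 61, 83, 98]
push(39): heap contents = [39, 41, 45, 61, 83, 98]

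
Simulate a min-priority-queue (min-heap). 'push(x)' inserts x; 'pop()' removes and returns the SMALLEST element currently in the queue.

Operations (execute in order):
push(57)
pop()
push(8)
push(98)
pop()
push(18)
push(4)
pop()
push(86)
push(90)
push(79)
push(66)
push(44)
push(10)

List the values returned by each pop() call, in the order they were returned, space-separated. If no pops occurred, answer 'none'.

Answer: 57 8 4

Derivation:
push(57): heap contents = [57]
pop() → 57: heap contents = []
push(8): heap contents = [8]
push(98): heap contents = [8, 98]
pop() → 8: heap contents = [98]
push(18): heap contents = [18, 98]
push(4): heap contents = [4, 18, 98]
pop() → 4: heap contents = [18, 98]
push(86): heap contents = [18, 86, 98]
push(90): heap contents = [18, 86, 90, 98]
push(79): heap contents = [18, 79, 86, 90, 98]
push(66): heap contents = [18, 66, 79, 86, 90, 98]
push(44): heap contents = [18, 44, 66, 79, 86, 90, 98]
push(10): heap contents = [10, 18, 44, 66, 79, 86, 90, 98]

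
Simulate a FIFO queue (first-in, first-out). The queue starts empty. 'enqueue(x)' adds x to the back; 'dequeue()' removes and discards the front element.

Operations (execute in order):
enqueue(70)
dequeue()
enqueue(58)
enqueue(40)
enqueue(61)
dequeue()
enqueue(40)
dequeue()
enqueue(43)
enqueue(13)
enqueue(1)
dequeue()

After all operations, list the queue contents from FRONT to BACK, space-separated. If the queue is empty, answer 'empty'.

Answer: 40 43 13 1

Derivation:
enqueue(70): [70]
dequeue(): []
enqueue(58): [58]
enqueue(40): [58, 40]
enqueue(61): [58, 40, 61]
dequeue(): [40, 61]
enqueue(40): [40, 61, 40]
dequeue(): [61, 40]
enqueue(43): [61, 40, 43]
enqueue(13): [61, 40, 43, 13]
enqueue(1): [61, 40, 43, 13, 1]
dequeue(): [40, 43, 13, 1]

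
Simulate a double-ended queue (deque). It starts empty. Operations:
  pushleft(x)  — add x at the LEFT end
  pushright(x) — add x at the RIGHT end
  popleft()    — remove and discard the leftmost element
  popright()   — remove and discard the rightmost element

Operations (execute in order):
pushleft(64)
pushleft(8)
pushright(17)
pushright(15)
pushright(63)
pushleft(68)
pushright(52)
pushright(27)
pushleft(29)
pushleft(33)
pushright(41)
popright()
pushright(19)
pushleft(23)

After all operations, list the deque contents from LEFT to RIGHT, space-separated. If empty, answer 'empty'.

pushleft(64): [64]
pushleft(8): [8, 64]
pushright(17): [8, 64, 17]
pushright(15): [8, 64, 17, 15]
pushright(63): [8, 64, 17, 15, 63]
pushleft(68): [68, 8, 64, 17, 15, 63]
pushright(52): [68, 8, 64, 17, 15, 63, 52]
pushright(27): [68, 8, 64, 17, 15, 63, 52, 27]
pushleft(29): [29, 68, 8, 64, 17, 15, 63, 52, 27]
pushleft(33): [33, 29, 68, 8, 64, 17, 15, 63, 52, 27]
pushright(41): [33, 29, 68, 8, 64, 17, 15, 63, 52, 27, 41]
popright(): [33, 29, 68, 8, 64, 17, 15, 63, 52, 27]
pushright(19): [33, 29, 68, 8, 64, 17, 15, 63, 52, 27, 19]
pushleft(23): [23, 33, 29, 68, 8, 64, 17, 15, 63, 52, 27, 19]

Answer: 23 33 29 68 8 64 17 15 63 52 27 19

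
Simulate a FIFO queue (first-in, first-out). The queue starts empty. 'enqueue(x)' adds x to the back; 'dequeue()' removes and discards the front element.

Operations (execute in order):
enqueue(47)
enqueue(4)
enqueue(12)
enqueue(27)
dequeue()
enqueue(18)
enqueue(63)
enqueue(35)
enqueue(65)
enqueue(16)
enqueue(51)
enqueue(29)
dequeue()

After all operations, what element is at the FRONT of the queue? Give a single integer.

enqueue(47): queue = [47]
enqueue(4): queue = [47, 4]
enqueue(12): queue = [47, 4, 12]
enqueue(27): queue = [47, 4, 12, 27]
dequeue(): queue = [4, 12, 27]
enqueue(18): queue = [4, 12, 27, 18]
enqueue(63): queue = [4, 12, 27, 18, 63]
enqueue(35): queue = [4, 12, 27, 18, 63, 35]
enqueue(65): queue = [4, 12, 27, 18, 63, 35, 65]
enqueue(16): queue = [4, 12, 27, 18, 63, 35, 65, 16]
enqueue(51): queue = [4, 12, 27, 18, 63, 35, 65, 16, 51]
enqueue(29): queue = [4, 12, 27, 18, 63, 35, 65, 16, 51, 29]
dequeue(): queue = [12, 27, 18, 63, 35, 65, 16, 51, 29]

Answer: 12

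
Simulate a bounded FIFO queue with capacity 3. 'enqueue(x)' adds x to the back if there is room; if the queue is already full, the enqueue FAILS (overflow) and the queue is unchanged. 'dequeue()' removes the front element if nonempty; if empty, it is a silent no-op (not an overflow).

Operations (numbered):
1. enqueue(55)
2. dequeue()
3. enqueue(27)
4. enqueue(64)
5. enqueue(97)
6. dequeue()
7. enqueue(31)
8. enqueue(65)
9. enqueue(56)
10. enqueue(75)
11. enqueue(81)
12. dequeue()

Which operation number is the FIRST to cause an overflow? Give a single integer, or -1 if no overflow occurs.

Answer: 8

Derivation:
1. enqueue(55): size=1
2. dequeue(): size=0
3. enqueue(27): size=1
4. enqueue(64): size=2
5. enqueue(97): size=3
6. dequeue(): size=2
7. enqueue(31): size=3
8. enqueue(65): size=3=cap → OVERFLOW (fail)
9. enqueue(56): size=3=cap → OVERFLOW (fail)
10. enqueue(75): size=3=cap → OVERFLOW (fail)
11. enqueue(81): size=3=cap → OVERFLOW (fail)
12. dequeue(): size=2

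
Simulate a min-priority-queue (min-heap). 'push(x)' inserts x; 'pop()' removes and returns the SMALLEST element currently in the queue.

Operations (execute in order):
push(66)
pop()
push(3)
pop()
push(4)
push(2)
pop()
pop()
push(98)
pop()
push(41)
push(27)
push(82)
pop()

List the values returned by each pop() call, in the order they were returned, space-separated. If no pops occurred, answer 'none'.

push(66): heap contents = [66]
pop() → 66: heap contents = []
push(3): heap contents = [3]
pop() → 3: heap contents = []
push(4): heap contents = [4]
push(2): heap contents = [2, 4]
pop() → 2: heap contents = [4]
pop() → 4: heap contents = []
push(98): heap contents = [98]
pop() → 98: heap contents = []
push(41): heap contents = [41]
push(27): heap contents = [27, 41]
push(82): heap contents = [27, 41, 82]
pop() → 27: heap contents = [41, 82]

Answer: 66 3 2 4 98 27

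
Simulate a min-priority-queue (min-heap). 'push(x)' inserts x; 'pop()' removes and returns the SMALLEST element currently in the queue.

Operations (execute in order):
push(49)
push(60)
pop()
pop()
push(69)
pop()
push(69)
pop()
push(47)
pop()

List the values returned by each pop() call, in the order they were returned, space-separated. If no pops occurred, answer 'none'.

Answer: 49 60 69 69 47

Derivation:
push(49): heap contents = [49]
push(60): heap contents = [49, 60]
pop() → 49: heap contents = [60]
pop() → 60: heap contents = []
push(69): heap contents = [69]
pop() → 69: heap contents = []
push(69): heap contents = [69]
pop() → 69: heap contents = []
push(47): heap contents = [47]
pop() → 47: heap contents = []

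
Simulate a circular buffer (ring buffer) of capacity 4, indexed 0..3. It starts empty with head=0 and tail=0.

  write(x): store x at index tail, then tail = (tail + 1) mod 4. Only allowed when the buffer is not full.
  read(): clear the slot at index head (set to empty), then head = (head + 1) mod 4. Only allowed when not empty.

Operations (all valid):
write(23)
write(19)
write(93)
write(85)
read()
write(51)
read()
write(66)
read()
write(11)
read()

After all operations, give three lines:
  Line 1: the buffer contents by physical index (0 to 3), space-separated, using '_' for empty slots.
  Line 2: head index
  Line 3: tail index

Answer: 51 66 11 _
0
3

Derivation:
write(23): buf=[23 _ _ _], head=0, tail=1, size=1
write(19): buf=[23 19 _ _], head=0, tail=2, size=2
write(93): buf=[23 19 93 _], head=0, tail=3, size=3
write(85): buf=[23 19 93 85], head=0, tail=0, size=4
read(): buf=[_ 19 93 85], head=1, tail=0, size=3
write(51): buf=[51 19 93 85], head=1, tail=1, size=4
read(): buf=[51 _ 93 85], head=2, tail=1, size=3
write(66): buf=[51 66 93 85], head=2, tail=2, size=4
read(): buf=[51 66 _ 85], head=3, tail=2, size=3
write(11): buf=[51 66 11 85], head=3, tail=3, size=4
read(): buf=[51 66 11 _], head=0, tail=3, size=3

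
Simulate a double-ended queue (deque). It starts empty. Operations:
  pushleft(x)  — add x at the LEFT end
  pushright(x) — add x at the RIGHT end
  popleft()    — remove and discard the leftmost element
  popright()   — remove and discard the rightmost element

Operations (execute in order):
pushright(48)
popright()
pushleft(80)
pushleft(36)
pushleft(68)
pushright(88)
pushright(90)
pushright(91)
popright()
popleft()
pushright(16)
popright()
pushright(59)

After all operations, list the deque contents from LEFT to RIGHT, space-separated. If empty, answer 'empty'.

pushright(48): [48]
popright(): []
pushleft(80): [80]
pushleft(36): [36, 80]
pushleft(68): [68, 36, 80]
pushright(88): [68, 36, 80, 88]
pushright(90): [68, 36, 80, 88, 90]
pushright(91): [68, 36, 80, 88, 90, 91]
popright(): [68, 36, 80, 88, 90]
popleft(): [36, 80, 88, 90]
pushright(16): [36, 80, 88, 90, 16]
popright(): [36, 80, 88, 90]
pushright(59): [36, 80, 88, 90, 59]

Answer: 36 80 88 90 59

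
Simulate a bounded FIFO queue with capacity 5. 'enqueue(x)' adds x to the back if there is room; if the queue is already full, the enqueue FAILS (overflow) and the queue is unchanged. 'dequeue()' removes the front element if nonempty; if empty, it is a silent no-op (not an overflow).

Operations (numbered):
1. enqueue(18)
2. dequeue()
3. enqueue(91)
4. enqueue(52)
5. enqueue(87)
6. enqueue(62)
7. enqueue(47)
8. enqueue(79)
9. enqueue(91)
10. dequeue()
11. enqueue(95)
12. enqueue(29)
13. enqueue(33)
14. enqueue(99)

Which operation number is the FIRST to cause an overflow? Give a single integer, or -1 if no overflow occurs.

1. enqueue(18): size=1
2. dequeue(): size=0
3. enqueue(91): size=1
4. enqueue(52): size=2
5. enqueue(87): size=3
6. enqueue(62): size=4
7. enqueue(47): size=5
8. enqueue(79): size=5=cap → OVERFLOW (fail)
9. enqueue(91): size=5=cap → OVERFLOW (fail)
10. dequeue(): size=4
11. enqueue(95): size=5
12. enqueue(29): size=5=cap → OVERFLOW (fail)
13. enqueue(33): size=5=cap → OVERFLOW (fail)
14. enqueue(99): size=5=cap → OVERFLOW (fail)

Answer: 8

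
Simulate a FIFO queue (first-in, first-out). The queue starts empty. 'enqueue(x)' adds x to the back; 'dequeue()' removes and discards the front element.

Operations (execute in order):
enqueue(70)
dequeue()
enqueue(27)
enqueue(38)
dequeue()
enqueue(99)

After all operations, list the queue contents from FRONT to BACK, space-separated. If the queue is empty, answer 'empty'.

enqueue(70): [70]
dequeue(): []
enqueue(27): [27]
enqueue(38): [27, 38]
dequeue(): [38]
enqueue(99): [38, 99]

Answer: 38 99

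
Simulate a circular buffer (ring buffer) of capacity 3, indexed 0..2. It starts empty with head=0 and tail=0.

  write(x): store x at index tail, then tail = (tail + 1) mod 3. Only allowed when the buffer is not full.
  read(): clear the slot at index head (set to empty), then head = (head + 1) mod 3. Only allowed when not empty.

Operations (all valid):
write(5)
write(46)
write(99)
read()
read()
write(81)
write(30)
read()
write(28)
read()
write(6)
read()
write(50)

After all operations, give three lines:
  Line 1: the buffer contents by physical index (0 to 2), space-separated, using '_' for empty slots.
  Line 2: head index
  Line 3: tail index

Answer: 6 50 28
2
2

Derivation:
write(5): buf=[5 _ _], head=0, tail=1, size=1
write(46): buf=[5 46 _], head=0, tail=2, size=2
write(99): buf=[5 46 99], head=0, tail=0, size=3
read(): buf=[_ 46 99], head=1, tail=0, size=2
read(): buf=[_ _ 99], head=2, tail=0, size=1
write(81): buf=[81 _ 99], head=2, tail=1, size=2
write(30): buf=[81 30 99], head=2, tail=2, size=3
read(): buf=[81 30 _], head=0, tail=2, size=2
write(28): buf=[81 30 28], head=0, tail=0, size=3
read(): buf=[_ 30 28], head=1, tail=0, size=2
write(6): buf=[6 30 28], head=1, tail=1, size=3
read(): buf=[6 _ 28], head=2, tail=1, size=2
write(50): buf=[6 50 28], head=2, tail=2, size=3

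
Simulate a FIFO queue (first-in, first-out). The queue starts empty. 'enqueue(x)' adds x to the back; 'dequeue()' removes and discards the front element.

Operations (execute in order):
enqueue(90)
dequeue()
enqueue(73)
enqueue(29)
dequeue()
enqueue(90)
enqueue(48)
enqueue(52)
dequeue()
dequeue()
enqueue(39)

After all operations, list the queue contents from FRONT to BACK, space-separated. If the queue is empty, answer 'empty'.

Answer: 48 52 39

Derivation:
enqueue(90): [90]
dequeue(): []
enqueue(73): [73]
enqueue(29): [73, 29]
dequeue(): [29]
enqueue(90): [29, 90]
enqueue(48): [29, 90, 48]
enqueue(52): [29, 90, 48, 52]
dequeue(): [90, 48, 52]
dequeue(): [48, 52]
enqueue(39): [48, 52, 39]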